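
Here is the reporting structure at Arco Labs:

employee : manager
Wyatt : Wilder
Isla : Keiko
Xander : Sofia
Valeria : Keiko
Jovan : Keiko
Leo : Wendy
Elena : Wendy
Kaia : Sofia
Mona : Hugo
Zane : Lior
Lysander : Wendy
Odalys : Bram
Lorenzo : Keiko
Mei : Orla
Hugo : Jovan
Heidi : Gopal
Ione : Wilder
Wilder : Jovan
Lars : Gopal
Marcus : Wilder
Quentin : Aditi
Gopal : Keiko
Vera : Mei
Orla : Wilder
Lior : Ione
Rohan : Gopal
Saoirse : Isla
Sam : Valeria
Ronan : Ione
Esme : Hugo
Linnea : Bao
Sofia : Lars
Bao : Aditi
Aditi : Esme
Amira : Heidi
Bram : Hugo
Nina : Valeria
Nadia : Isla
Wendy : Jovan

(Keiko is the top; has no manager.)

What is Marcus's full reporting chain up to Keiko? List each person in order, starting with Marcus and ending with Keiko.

Marcus -> Wilder -> Jovan -> Keiko

Marcus reports to Wilder. Wilder reports to Jovan. Jovan reports to Keiko. Keiko is at the top.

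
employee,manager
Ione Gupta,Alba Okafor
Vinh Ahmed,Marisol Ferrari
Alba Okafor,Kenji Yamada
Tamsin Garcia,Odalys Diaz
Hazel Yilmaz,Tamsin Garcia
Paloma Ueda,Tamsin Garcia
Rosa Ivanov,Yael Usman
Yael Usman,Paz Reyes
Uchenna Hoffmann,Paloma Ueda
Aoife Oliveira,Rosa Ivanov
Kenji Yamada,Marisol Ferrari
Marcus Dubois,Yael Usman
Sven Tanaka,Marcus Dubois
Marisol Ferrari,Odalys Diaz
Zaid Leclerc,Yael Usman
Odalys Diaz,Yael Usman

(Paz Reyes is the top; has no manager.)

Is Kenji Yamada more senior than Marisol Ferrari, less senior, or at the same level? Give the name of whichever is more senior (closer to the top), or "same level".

Kenji Yamada is 4 levels below Paz Reyes; Marisol Ferrari is 3. Marisol Ferrari is higher.

Marisol Ferrari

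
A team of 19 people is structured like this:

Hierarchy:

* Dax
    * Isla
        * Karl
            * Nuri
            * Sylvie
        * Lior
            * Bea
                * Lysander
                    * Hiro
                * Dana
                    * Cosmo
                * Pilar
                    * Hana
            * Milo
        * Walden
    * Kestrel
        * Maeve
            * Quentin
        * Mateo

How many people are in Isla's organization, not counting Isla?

Isla directly manages Karl, Lior, Walden. Under Karl: Sylvie, Nuri (2). Under Lior: Milo, Bea, Pilar, Hana, Dana, Cosmo, Lysander, Hiro (8). Walden has no reports. So Isla's organization is 3 direct reports plus everyone under them: 3 + 9 + 1 = 13.

13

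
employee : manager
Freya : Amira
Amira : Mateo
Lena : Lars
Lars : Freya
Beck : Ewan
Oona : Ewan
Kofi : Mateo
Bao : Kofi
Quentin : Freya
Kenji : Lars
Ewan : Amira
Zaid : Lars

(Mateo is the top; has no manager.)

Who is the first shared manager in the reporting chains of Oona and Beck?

Ewan

Oona's chain of managers is Ewan, Amira, Mateo. Beck's chain of managers is Ewan, Amira, Mateo. The first manager that appears in both chains is Ewan.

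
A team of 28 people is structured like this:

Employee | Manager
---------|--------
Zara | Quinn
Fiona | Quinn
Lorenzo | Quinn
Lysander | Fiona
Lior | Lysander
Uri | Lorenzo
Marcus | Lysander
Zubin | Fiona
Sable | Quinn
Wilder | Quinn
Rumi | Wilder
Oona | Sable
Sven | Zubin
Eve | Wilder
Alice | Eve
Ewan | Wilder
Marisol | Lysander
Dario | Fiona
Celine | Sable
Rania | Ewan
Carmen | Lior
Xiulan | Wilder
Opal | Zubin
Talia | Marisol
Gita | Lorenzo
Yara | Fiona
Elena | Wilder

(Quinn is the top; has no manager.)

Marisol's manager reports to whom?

Fiona

Marisol reports to Lysander, and Lysander reports to Fiona. So Marisol's skip-level manager is Fiona.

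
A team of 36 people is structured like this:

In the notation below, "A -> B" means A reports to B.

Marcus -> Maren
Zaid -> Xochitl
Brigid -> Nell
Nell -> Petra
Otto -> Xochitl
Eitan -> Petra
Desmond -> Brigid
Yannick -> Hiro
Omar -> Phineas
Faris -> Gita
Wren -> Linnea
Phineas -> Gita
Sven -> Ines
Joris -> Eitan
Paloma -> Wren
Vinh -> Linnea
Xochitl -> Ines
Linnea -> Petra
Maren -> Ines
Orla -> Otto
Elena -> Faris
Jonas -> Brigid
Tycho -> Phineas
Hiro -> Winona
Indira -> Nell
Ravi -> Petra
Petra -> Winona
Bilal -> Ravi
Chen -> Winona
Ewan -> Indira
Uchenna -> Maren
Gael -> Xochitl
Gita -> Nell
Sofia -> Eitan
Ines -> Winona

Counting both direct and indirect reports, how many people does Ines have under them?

9

Ines directly manages Xochitl, Maren, Sven. Under Xochitl: Otto, Orla, Zaid, Gael (4). Under Maren: Uchenna, Marcus (2). Sven has no reports. So Ines's organization is 3 direct reports plus everyone under them: 5 + 3 + 1 = 9.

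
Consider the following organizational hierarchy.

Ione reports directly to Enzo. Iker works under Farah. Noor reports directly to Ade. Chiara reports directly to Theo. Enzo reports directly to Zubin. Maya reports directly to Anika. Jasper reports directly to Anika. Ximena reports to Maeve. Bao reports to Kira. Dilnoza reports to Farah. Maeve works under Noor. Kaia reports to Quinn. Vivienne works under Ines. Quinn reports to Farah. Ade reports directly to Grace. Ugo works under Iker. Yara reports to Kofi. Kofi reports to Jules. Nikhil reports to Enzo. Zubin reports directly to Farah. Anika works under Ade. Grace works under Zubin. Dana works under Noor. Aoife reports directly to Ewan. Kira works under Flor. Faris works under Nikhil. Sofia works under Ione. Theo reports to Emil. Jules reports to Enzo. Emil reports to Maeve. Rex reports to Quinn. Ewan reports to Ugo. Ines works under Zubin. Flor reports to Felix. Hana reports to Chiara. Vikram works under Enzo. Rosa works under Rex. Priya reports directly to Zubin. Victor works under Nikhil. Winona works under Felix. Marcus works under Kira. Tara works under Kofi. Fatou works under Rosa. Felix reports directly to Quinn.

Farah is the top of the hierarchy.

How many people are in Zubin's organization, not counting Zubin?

27

Zubin directly manages Enzo, Grace, Ines, Priya. Under Enzo: Vikram, Ione, Sofia, Jules, Kofi, Yara, Tara, Nikhil, Faris, Victor (10). Under Grace: Ade, Anika, Jasper, Maya, Noor, Dana, Maeve, Ximena, Emil, Theo, Chiara, Hana (12). Under Ines: Vivienne (1). Priya has no reports. So Zubin's organization is 4 direct reports plus everyone under them: 11 + 13 + 2 + 1 = 27.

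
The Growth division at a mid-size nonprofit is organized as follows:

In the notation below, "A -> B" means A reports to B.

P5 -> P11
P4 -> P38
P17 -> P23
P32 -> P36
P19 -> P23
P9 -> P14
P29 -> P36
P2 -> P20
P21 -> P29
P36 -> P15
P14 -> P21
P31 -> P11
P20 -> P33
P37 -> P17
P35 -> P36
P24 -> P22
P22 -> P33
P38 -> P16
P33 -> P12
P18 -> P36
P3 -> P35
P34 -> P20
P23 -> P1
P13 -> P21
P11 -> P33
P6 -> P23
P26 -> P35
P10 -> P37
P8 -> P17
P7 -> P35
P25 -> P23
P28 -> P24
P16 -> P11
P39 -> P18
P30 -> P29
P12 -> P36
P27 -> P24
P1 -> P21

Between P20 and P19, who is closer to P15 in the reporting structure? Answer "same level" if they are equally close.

P20 is 4 levels below P15; P19 is 6. P20 is higher.

P20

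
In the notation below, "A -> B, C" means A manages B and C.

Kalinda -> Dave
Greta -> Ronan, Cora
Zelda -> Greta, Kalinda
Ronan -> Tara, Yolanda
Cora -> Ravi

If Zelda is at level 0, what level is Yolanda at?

3

Chain from Yolanda up to Zelda: Yolanda → Ronan → Greta → Zelda. That is 3 steps up, so Yolanda is 3 levels below Zelda.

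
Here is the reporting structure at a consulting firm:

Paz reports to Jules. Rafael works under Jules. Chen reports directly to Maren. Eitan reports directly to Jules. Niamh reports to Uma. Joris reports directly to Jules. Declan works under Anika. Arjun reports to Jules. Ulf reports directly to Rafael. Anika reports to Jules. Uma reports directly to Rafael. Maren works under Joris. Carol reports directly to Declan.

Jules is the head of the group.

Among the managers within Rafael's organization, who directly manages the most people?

Direct-report counts within Rafael's organization: Rafael has 2; Uma has 1. The largest is 2, held by Rafael.

Rafael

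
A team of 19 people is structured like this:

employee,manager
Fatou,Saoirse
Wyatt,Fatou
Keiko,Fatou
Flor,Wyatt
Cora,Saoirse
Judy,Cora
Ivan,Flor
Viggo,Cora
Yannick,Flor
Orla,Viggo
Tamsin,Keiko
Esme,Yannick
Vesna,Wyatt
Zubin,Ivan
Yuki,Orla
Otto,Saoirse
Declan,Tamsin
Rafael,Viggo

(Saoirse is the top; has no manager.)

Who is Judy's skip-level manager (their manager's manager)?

Saoirse

Judy reports to Cora, and Cora reports to Saoirse. So Judy's skip-level manager is Saoirse.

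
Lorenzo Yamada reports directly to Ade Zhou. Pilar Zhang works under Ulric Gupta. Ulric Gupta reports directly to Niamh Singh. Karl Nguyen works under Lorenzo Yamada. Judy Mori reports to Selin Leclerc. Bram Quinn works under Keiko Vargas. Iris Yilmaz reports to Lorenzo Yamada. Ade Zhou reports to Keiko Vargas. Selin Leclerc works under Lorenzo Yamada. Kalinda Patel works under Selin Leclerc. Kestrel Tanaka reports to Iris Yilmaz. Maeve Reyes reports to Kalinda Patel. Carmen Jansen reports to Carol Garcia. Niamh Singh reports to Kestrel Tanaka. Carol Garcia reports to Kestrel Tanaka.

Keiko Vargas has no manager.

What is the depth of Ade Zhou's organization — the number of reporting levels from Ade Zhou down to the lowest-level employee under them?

The longest chain under Ade Zhou runs Ade Zhou → Lorenzo Yamada → Iris Yilmaz → Kestrel Tanaka → Niamh Singh → Ulric Gupta → Pilar Zhang, which is 6 levels below Ade Zhou.

6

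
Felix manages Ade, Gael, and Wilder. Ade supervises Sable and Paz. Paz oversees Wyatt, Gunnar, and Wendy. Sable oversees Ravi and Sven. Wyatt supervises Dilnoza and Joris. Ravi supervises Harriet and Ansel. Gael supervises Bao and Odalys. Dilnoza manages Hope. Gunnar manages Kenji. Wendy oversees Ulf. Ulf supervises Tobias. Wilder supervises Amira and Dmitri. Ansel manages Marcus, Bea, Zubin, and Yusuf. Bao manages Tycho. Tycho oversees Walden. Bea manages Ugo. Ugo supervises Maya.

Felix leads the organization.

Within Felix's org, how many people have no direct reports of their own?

14

The people in Felix's organization with no one reporting to them are Dmitri, Amira, Odalys, Walden, Sven, Harriet, Yusuf, Zubin, Maya, Marcus, Tobias, Kenji, Joris, Hope. That is 14.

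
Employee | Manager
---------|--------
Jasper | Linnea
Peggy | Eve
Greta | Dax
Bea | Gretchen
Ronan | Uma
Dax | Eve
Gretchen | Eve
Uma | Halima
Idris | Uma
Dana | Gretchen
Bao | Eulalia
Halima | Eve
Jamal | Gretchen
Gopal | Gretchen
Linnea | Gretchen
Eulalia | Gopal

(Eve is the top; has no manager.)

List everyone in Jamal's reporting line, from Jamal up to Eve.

Jamal reports to Gretchen. Gretchen reports to Eve. Eve is at the top.

Jamal -> Gretchen -> Eve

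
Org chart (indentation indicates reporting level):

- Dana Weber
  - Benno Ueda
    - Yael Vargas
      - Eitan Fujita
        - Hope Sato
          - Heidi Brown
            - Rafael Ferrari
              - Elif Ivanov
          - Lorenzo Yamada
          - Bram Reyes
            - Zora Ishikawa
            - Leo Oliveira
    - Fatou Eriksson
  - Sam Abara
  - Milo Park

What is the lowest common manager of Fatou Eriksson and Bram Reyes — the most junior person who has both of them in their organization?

Fatou Eriksson's chain of managers is Benno Ueda, Dana Weber. Bram Reyes's chain of managers is Hope Sato, Eitan Fujita, Yael Vargas, Benno Ueda, Dana Weber. The first manager that appears in both chains is Benno Ueda.

Benno Ueda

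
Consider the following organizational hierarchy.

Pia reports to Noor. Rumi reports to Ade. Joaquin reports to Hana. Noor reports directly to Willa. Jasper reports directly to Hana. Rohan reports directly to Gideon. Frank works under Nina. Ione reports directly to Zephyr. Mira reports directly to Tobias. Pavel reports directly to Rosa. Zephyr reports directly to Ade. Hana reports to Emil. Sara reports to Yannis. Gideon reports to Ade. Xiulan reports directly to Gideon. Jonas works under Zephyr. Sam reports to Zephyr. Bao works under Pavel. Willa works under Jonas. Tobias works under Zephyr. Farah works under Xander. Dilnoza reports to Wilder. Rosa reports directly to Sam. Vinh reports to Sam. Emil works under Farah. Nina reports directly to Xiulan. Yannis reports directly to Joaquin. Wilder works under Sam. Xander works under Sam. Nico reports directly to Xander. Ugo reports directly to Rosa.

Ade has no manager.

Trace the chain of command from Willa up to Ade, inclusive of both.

Willa -> Jonas -> Zephyr -> Ade

Willa reports to Jonas. Jonas reports to Zephyr. Zephyr reports to Ade. Ade is at the top.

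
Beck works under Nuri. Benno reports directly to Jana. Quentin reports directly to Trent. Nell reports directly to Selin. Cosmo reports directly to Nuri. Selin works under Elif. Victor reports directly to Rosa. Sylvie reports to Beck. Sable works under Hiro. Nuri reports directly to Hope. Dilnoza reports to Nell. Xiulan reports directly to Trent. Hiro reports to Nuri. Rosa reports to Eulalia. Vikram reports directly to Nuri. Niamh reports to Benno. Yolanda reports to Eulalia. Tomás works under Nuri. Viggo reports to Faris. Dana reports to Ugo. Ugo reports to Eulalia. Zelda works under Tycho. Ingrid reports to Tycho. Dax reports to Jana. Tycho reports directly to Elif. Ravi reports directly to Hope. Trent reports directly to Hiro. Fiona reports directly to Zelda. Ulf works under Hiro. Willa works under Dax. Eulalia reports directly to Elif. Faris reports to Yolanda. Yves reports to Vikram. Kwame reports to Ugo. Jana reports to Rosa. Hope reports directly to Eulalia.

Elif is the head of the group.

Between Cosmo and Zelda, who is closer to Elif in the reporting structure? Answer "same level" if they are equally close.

Zelda

Cosmo is 4 levels below Elif; Zelda is 2. Zelda is higher.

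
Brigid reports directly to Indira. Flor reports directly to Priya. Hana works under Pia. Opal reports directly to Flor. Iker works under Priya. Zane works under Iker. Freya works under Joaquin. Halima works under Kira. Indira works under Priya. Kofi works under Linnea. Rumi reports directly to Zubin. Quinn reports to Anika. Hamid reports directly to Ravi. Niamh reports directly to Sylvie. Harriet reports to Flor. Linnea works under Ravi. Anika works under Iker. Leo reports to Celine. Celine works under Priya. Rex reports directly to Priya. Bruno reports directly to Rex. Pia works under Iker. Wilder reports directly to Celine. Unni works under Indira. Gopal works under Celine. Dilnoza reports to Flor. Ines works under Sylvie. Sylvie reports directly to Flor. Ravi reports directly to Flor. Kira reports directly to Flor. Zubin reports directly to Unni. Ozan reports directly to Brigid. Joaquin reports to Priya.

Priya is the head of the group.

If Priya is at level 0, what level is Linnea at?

3

Chain from Linnea up to Priya: Linnea → Ravi → Flor → Priya. That is 3 steps up, so Linnea is 3 levels below Priya.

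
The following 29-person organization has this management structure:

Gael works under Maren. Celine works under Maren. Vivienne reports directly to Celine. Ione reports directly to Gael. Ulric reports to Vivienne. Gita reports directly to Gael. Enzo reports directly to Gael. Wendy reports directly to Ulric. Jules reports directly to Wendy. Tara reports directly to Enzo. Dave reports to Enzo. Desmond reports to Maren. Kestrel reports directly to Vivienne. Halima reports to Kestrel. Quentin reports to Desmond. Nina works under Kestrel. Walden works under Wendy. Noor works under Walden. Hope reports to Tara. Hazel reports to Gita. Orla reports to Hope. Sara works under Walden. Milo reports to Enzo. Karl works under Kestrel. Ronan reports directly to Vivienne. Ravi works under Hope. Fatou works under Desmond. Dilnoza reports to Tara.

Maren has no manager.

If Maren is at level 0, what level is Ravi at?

5

Chain from Ravi up to Maren: Ravi → Hope → Tara → Enzo → Gael → Maren. That is 5 steps up, so Ravi is 5 levels below Maren.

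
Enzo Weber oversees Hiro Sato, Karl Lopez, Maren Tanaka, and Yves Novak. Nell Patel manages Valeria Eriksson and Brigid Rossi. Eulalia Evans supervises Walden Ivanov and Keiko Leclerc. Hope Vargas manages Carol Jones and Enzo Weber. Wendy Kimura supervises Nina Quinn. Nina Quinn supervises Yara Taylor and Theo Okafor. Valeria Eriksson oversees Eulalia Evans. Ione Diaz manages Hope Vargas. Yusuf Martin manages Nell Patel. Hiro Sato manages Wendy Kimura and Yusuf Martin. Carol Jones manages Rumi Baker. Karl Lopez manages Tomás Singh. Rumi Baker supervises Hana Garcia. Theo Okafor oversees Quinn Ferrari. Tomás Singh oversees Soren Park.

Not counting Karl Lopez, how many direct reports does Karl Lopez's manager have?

3

Karl Lopez reports to Enzo Weber. Enzo Weber's other direct reports are Hiro Sato, Maren Tanaka, Yves Novak — 3 peers.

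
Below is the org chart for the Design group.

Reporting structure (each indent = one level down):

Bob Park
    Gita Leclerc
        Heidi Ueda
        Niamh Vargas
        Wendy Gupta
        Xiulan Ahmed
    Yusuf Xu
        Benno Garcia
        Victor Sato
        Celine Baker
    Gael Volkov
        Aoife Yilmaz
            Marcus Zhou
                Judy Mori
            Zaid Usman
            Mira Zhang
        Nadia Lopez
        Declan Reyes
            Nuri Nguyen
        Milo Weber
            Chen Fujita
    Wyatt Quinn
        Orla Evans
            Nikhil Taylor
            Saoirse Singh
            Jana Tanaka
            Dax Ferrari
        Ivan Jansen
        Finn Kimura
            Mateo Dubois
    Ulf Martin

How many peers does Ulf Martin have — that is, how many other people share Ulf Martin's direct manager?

Ulf Martin reports to Bob Park. Bob Park's other direct reports are Gita Leclerc, Yusuf Xu, Gael Volkov, Wyatt Quinn — 4 peers.

4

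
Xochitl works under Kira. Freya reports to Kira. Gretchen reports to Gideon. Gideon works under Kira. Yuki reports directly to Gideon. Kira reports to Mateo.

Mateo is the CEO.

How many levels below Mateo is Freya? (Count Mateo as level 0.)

Chain from Freya up to Mateo: Freya → Kira → Mateo. That is 2 steps up, so Freya is 2 levels below Mateo.

2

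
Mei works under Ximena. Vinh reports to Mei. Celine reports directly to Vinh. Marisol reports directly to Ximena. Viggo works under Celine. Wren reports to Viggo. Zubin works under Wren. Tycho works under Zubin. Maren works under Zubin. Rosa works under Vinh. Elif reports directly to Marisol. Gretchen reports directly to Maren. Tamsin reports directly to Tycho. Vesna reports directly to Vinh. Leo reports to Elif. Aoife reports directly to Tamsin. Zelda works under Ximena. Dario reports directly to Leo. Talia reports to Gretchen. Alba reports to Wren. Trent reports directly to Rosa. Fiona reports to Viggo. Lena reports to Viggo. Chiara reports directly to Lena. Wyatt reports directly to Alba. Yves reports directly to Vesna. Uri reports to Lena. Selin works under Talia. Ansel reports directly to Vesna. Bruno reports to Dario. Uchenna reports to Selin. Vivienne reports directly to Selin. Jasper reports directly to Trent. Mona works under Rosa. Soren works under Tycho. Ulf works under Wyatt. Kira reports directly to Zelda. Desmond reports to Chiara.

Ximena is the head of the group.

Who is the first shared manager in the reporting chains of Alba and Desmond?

Alba's chain of managers is Wren, Viggo, Celine, Vinh, Mei, Ximena. Desmond's chain of managers is Chiara, Lena, Viggo, Celine, Vinh, Mei, Ximena. The first manager that appears in both chains is Viggo.

Viggo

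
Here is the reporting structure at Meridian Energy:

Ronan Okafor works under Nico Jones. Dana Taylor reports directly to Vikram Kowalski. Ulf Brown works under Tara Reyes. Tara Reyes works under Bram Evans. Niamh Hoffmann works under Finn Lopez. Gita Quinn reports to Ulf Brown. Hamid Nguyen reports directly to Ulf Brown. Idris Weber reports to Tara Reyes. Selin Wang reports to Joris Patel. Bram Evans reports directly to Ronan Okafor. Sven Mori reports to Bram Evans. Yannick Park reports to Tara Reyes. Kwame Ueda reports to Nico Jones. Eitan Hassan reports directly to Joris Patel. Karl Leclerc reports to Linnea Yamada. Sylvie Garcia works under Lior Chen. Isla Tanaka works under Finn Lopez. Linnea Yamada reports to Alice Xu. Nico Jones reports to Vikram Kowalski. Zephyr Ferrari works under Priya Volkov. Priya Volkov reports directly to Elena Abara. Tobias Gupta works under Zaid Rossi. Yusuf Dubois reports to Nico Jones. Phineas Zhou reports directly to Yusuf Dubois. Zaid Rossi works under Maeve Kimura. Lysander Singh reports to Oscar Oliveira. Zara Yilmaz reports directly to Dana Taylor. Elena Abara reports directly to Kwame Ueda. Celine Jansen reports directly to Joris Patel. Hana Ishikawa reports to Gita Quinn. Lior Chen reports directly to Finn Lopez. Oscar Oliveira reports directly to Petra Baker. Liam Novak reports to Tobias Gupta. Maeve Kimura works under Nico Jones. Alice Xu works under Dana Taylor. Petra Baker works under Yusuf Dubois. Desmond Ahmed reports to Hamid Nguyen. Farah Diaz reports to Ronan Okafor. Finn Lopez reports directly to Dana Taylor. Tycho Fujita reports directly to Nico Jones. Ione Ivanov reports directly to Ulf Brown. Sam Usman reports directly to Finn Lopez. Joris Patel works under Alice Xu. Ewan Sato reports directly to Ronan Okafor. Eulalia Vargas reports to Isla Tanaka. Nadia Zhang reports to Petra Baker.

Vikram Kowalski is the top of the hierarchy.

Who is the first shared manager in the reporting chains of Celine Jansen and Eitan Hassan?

Joris Patel

Celine Jansen's chain of managers is Joris Patel, Alice Xu, Dana Taylor, Vikram Kowalski. Eitan Hassan's chain of managers is Joris Patel, Alice Xu, Dana Taylor, Vikram Kowalski. The first manager that appears in both chains is Joris Patel.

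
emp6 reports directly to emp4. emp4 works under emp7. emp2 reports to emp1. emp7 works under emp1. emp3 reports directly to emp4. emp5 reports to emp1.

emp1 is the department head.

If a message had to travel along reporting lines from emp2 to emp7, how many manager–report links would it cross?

emp2 is 1 level below emp1, and emp7 is 1 level below emp1 (their lowest common manager). The shortest path runs up from emp2 to emp1 and back down to emp7: 1 + 1 = 2 links.

2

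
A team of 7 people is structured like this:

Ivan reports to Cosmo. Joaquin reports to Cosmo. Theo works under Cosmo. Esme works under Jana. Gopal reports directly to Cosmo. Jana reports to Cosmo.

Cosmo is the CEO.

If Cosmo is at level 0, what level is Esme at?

Chain from Esme up to Cosmo: Esme → Jana → Cosmo. That is 2 steps up, so Esme is 2 levels below Cosmo.

2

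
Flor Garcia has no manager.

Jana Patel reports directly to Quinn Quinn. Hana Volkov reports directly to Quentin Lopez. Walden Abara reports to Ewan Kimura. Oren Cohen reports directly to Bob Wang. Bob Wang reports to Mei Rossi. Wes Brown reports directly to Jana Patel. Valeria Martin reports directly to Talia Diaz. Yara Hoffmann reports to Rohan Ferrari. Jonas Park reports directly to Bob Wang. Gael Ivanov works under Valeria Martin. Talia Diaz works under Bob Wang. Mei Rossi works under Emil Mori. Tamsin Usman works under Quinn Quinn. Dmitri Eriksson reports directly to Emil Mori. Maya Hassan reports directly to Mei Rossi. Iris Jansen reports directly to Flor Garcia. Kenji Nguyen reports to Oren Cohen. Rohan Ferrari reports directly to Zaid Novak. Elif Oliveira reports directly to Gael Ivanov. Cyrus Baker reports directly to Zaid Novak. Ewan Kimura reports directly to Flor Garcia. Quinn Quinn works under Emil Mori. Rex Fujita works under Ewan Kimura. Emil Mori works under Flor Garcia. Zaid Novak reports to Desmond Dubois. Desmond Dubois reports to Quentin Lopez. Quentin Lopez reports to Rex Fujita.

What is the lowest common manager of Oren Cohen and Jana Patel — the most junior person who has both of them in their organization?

Emil Mori

Oren Cohen's chain of managers is Bob Wang, Mei Rossi, Emil Mori, Flor Garcia. Jana Patel's chain of managers is Quinn Quinn, Emil Mori, Flor Garcia. The first manager that appears in both chains is Emil Mori.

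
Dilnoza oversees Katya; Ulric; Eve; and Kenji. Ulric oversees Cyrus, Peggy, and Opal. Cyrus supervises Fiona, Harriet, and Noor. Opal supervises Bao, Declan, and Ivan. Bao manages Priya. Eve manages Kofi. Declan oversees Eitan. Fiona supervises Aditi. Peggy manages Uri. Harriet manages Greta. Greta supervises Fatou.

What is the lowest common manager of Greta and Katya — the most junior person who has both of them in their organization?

Greta's chain of managers is Harriet, Cyrus, Ulric, Dilnoza. Katya's chain of managers is Dilnoza. The first manager that appears in both chains is Dilnoza.

Dilnoza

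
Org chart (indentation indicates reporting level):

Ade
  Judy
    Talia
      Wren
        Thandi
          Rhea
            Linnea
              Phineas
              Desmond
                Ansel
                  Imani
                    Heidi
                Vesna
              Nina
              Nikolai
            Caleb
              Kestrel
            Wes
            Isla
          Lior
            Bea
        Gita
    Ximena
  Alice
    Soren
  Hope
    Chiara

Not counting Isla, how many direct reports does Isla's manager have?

Isla reports to Rhea. Rhea's other direct reports are Linnea, Caleb, Wes — 3 peers.

3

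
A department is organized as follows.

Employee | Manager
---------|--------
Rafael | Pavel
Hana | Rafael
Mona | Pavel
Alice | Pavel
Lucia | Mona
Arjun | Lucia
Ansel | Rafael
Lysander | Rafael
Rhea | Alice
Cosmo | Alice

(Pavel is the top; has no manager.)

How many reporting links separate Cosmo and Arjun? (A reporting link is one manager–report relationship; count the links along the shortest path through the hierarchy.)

5

Cosmo is 2 levels below Pavel, and Arjun is 3 levels below Pavel (their lowest common manager). The shortest path runs up from Cosmo to Pavel and back down to Arjun: 2 + 3 = 5 links.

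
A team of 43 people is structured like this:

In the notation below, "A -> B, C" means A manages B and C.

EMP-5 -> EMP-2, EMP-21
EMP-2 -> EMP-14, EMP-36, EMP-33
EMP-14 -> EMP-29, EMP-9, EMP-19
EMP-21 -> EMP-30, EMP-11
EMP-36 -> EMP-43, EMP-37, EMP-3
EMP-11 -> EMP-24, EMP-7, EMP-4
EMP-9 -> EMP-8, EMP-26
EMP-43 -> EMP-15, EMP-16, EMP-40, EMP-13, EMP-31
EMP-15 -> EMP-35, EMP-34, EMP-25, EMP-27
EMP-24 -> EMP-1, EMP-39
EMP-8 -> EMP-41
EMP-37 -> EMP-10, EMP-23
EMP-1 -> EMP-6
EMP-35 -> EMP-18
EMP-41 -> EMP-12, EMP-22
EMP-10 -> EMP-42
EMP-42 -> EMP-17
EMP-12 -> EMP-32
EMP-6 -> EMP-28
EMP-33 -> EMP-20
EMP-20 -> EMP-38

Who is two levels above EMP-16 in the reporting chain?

EMP-36

EMP-16 reports to EMP-43, and EMP-43 reports to EMP-36. So EMP-16's skip-level manager is EMP-36.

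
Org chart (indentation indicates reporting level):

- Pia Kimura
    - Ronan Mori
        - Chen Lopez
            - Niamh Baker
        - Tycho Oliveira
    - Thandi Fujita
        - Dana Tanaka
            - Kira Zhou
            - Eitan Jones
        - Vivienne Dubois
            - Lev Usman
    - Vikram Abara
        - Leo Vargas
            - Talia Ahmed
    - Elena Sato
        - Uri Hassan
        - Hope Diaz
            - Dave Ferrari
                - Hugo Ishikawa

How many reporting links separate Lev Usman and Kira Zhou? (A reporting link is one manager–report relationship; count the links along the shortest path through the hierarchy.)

Lev Usman is 2 levels below Thandi Fujita, and Kira Zhou is 2 levels below Thandi Fujita (their lowest common manager). The shortest path runs up from Lev Usman to Thandi Fujita and back down to Kira Zhou: 2 + 2 = 4 links.

4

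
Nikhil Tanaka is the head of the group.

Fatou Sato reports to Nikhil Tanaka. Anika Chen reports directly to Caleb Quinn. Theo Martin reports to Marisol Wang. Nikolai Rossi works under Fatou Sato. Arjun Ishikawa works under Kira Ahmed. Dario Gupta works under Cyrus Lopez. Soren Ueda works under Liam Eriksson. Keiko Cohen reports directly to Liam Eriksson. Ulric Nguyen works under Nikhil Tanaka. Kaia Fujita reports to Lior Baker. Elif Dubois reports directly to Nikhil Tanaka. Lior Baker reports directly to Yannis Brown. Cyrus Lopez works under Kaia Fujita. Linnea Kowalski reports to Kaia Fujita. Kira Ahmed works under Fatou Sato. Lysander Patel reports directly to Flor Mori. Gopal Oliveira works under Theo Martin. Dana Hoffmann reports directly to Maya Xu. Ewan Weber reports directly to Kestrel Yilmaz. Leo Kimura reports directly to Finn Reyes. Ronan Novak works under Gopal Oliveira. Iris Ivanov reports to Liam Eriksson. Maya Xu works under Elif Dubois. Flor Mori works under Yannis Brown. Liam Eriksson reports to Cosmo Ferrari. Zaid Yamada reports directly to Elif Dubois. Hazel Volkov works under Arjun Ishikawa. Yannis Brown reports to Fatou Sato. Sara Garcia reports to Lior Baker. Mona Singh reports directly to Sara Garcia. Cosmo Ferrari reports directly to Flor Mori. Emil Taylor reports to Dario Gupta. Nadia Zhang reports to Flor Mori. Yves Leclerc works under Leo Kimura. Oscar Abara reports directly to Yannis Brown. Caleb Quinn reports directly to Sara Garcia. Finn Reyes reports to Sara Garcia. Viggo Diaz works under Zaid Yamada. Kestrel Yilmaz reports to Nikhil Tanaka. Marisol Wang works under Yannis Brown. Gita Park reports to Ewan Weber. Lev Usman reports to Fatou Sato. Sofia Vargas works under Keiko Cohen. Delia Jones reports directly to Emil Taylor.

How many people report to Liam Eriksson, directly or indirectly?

4

Liam Eriksson directly manages Keiko Cohen, Iris Ivanov, Soren Ueda. Under Keiko Cohen: Sofia Vargas (1). Iris Ivanov has no reports. Soren Ueda has no reports. So Liam Eriksson's organization is 3 direct reports plus everyone under them: 2 + 1 + 1 = 4.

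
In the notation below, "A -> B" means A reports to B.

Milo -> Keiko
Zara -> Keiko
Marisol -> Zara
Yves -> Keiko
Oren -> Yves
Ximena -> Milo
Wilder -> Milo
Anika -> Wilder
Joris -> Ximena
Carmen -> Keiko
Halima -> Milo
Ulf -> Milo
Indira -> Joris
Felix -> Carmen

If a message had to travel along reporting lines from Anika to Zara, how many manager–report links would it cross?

Anika is 3 levels below Keiko, and Zara is 1 level below Keiko (their lowest common manager). The shortest path runs up from Anika to Keiko and back down to Zara: 3 + 1 = 4 links.

4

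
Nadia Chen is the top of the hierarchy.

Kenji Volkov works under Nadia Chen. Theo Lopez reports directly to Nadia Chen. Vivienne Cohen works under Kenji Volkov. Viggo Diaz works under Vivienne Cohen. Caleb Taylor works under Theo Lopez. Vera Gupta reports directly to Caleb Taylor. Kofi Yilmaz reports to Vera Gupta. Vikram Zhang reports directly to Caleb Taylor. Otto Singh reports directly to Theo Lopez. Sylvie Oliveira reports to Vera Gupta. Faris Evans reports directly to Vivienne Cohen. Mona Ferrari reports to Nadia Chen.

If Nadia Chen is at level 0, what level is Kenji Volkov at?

1

Chain from Kenji Volkov up to Nadia Chen: Kenji Volkov → Nadia Chen. That is 1 step up, so Kenji Volkov is 1 level below Nadia Chen.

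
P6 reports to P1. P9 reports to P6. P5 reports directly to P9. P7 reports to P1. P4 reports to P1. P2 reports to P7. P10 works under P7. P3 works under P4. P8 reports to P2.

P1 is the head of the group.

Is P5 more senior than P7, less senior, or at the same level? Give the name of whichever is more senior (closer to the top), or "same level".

P5 is 3 levels below P1; P7 is 1. P7 is higher.

P7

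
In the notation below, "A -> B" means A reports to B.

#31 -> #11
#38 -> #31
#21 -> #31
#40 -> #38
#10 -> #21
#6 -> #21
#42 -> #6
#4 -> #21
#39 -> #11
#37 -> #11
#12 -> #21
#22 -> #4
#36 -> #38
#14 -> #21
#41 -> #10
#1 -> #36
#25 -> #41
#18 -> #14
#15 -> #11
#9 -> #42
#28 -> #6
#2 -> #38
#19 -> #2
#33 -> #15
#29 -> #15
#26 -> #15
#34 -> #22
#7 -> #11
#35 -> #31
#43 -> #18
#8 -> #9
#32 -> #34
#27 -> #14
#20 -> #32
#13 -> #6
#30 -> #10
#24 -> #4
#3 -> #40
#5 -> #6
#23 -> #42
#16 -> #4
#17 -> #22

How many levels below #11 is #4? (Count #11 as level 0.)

3

Chain from #4 up to #11: #4 → #21 → #31 → #11. That is 3 steps up, so #4 is 3 levels below #11.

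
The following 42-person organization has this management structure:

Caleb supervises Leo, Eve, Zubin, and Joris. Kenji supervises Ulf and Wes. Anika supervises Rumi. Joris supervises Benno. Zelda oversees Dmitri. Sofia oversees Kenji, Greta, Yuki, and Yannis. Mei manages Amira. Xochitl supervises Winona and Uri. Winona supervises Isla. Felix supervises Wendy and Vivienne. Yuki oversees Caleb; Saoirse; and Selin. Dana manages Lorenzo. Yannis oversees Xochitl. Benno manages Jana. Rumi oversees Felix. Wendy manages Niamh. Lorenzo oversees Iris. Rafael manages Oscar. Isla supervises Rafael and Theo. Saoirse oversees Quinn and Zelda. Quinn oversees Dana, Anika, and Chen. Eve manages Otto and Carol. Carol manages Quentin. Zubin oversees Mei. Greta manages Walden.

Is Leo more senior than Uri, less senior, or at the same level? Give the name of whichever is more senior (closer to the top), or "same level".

Both Leo and Uri are 3 levels below Sofia.

same level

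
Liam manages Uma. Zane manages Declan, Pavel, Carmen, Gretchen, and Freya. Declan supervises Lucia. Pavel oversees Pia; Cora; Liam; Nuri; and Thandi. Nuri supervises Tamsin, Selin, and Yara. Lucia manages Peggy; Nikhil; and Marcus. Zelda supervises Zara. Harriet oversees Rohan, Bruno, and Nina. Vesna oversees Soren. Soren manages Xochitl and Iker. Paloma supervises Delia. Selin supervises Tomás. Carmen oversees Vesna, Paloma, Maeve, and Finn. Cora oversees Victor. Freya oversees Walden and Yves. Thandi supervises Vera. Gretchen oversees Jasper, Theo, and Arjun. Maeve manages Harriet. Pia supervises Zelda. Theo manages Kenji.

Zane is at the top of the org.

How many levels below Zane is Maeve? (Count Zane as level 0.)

Chain from Maeve up to Zane: Maeve → Carmen → Zane. That is 2 steps up, so Maeve is 2 levels below Zane.

2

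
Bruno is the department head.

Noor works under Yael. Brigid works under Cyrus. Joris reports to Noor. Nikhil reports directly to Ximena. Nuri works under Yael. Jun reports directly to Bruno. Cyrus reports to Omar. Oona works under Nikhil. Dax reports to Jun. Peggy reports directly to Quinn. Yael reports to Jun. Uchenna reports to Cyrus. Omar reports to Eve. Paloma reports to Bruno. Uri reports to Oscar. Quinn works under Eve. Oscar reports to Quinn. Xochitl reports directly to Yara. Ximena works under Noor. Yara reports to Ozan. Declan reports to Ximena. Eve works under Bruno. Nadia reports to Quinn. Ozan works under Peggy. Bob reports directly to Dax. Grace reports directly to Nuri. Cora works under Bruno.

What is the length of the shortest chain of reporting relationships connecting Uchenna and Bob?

Uchenna is 4 levels below Bruno, and Bob is 3 levels below Bruno (their lowest common manager). The shortest path runs up from Uchenna to Bruno and back down to Bob: 4 + 3 = 7 links.

7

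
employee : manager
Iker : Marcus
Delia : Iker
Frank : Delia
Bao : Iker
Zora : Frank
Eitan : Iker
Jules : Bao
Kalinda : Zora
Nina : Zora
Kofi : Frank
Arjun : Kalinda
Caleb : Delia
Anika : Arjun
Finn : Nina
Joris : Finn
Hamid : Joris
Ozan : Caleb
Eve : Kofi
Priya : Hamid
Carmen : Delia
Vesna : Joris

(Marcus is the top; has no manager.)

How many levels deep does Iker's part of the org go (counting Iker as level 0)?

The longest chain under Iker runs Iker → Delia → Frank → Zora → Nina → Finn → Joris → Hamid → Priya, which is 8 levels below Iker.

8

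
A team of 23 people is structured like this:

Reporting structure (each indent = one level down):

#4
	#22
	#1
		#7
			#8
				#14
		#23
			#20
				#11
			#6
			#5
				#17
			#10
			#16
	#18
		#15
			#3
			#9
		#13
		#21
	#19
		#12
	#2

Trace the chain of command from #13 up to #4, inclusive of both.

#13 -> #18 -> #4

#13 reports to #18. #18 reports to #4. #4 is at the top.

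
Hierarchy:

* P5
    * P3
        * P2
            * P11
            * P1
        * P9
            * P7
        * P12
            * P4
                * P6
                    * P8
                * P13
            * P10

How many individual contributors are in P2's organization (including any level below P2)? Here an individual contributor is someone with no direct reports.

The people in P2's organization with no one reporting to them are P1, P11. That is 2.

2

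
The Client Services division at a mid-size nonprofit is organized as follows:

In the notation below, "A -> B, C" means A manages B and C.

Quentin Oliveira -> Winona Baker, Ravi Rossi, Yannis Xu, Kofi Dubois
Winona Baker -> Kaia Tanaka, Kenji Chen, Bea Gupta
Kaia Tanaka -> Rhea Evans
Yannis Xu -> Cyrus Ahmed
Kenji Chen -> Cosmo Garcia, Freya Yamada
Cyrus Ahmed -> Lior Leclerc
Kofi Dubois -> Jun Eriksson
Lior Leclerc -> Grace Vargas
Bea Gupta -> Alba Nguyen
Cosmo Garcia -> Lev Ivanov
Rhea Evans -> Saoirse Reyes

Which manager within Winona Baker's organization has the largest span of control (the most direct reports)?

Winona Baker

Direct-report counts within Winona Baker's organization: Winona Baker has 3; Bea Gupta has 1; Kenji Chen has 2; Cosmo Garcia has 1; Kaia Tanaka has 1; Rhea Evans has 1. The largest is 3, held by Winona Baker.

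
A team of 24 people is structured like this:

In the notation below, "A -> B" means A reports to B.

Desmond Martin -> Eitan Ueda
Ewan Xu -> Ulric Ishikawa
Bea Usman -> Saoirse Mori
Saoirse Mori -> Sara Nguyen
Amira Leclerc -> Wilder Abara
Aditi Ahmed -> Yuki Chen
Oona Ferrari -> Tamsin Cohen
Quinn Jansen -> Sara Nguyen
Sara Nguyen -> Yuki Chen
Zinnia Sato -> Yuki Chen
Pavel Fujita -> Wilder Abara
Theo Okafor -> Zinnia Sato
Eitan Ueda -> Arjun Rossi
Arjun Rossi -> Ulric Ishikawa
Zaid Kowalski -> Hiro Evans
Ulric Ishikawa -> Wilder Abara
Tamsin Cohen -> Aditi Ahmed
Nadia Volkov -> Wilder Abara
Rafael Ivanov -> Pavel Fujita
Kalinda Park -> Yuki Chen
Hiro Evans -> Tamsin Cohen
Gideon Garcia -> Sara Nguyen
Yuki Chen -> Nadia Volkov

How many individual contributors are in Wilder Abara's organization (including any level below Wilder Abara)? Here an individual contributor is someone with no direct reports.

11

The people in Wilder Abara's organization with no one reporting to them are Amira Leclerc, Kalinda Park, Theo Okafor, Gideon Garcia, Quinn Jansen, Bea Usman, Zaid Kowalski, Oona Ferrari, Rafael Ivanov, Ewan Xu, Desmond Martin. That is 11.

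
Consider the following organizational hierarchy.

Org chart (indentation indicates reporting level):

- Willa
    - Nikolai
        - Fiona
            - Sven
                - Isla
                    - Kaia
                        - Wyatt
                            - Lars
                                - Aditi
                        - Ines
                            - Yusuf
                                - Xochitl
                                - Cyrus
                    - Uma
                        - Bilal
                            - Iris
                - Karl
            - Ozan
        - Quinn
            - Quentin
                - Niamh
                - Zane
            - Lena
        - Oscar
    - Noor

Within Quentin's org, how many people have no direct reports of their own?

2

The people in Quentin's organization with no one reporting to them are Zane, Niamh. That is 2.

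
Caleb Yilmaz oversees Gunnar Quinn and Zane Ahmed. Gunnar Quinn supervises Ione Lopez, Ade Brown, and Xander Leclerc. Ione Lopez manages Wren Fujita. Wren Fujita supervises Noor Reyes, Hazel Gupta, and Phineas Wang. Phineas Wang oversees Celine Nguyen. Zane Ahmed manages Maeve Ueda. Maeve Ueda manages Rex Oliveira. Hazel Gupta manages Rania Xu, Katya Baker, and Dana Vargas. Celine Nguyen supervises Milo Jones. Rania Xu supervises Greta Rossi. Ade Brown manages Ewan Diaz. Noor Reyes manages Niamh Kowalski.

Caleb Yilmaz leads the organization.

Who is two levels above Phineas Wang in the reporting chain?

Ione Lopez

Phineas Wang reports to Wren Fujita, and Wren Fujita reports to Ione Lopez. So Phineas Wang's skip-level manager is Ione Lopez.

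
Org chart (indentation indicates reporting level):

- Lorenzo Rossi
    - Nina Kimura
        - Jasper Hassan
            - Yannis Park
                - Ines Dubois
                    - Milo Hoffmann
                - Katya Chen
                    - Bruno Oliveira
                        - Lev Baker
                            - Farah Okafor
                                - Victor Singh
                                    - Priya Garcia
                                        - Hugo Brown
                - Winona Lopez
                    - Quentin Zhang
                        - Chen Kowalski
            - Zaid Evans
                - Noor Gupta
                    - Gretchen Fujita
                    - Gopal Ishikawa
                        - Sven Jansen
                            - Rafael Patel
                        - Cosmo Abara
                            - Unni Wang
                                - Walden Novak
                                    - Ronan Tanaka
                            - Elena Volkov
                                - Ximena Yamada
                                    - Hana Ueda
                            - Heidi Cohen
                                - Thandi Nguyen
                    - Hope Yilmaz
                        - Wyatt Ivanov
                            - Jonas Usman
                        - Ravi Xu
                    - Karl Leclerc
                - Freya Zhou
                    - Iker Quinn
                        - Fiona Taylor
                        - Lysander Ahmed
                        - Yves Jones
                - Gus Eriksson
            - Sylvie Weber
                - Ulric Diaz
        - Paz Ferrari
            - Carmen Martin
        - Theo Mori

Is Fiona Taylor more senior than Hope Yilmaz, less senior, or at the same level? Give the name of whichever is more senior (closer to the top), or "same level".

Fiona Taylor is 6 levels below Lorenzo Rossi; Hope Yilmaz is 5. Hope Yilmaz is higher.

Hope Yilmaz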